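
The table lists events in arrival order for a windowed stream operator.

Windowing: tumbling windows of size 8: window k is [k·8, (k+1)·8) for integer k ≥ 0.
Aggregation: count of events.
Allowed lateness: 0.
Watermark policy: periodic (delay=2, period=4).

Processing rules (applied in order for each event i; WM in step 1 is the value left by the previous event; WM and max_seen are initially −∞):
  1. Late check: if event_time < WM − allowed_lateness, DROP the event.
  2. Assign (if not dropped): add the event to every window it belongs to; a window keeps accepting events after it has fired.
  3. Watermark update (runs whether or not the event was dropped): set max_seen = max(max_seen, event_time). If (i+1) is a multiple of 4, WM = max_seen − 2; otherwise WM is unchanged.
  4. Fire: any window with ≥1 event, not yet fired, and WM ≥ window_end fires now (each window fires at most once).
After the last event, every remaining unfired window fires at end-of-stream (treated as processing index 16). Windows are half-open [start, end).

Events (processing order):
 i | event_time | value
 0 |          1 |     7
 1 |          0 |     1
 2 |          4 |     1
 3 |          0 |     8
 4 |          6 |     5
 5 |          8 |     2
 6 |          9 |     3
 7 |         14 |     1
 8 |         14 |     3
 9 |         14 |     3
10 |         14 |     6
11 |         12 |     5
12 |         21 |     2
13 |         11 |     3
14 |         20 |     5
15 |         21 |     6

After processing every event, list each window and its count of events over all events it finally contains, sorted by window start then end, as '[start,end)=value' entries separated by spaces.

[0,8)=5 [8,16)=7 [16,24)=3

i=0 t=1 v=7: → [0,8); WM=−∞
i=1 t=0 v=1: → [0,8); WM=−∞
i=2 t=4 v=1: → [0,8); WM=−∞
i=3 t=0 v=8: → [0,8); WM=2
i=4 t=6 v=5: → [0,8); WM=2
i=5 t=8 v=2: → [8,16); WM=2
i=6 t=9 v=3: → [8,16); WM=2
i=7 t=14 v=1: → [8,16); WM=12; [0,8) fires=5
i=8 t=14 v=3: → [8,16); WM=12
i=9 t=14 v=3: → [8,16); WM=12
i=10 t=14 v=6: → [8,16); WM=12
i=11 t=12 v=5: → [8,16); WM=12
i=12 t=21 v=2: → [16,24); WM=12
i=13 t=11 v=3: DROP (t<12-0); WM=12
i=14 t=20 v=5: → [16,24); WM=12
i=15 t=21 v=6: → [16,24); WM=19; [8,16) fires=7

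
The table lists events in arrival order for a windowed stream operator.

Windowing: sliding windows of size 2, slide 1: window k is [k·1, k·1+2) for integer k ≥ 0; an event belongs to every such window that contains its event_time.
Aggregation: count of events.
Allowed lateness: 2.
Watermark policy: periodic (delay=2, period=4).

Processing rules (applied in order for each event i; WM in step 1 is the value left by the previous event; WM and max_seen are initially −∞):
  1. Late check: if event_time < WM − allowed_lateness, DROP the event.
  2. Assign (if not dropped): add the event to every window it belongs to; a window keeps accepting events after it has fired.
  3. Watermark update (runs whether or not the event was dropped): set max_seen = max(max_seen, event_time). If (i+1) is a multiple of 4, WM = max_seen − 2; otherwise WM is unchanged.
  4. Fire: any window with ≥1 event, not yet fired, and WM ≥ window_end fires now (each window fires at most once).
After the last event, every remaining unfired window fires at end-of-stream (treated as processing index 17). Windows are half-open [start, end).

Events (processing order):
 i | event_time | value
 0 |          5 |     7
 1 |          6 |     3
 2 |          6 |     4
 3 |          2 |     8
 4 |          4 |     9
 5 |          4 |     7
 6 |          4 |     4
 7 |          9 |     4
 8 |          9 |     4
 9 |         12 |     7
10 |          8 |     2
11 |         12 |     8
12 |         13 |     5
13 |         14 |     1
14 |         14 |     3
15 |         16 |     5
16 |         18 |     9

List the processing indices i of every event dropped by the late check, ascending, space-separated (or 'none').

i=0 t=5 v=7: → [5,7),[4,6); WM=−∞
i=1 t=6 v=3: → [6,8),[5,7); WM=−∞
i=2 t=6 v=4: → [6,8),[5,7); WM=−∞
i=3 t=2 v=8: → [2,4),[1,3); WM=4; [1,3) fires=1 [2,4) fires=1
i=4 t=4 v=9: → [4,6),[3,5); WM=4
i=5 t=4 v=7: → [4,6),[3,5); WM=4
i=6 t=4 v=4: → [4,6),[3,5); WM=4
i=7 t=9 v=4: → [9,11),[8,10); WM=7; [3,5) fires=3 [4,6) fires=4 [5,7) fires=3
i=8 t=9 v=4: → [9,11),[8,10); WM=7
i=9 t=12 v=7: → [12,14),[11,13); WM=7
i=10 t=8 v=2: → [8,10),[7,9); WM=7
i=11 t=12 v=8: → [12,14),[11,13); WM=10; [6,8) fires=2 [7,9) fires=1 [8,10) fires=3
i=12 t=13 v=5: → [13,15),[12,14); WM=10
i=13 t=14 v=1: → [14,16),[13,15); WM=10
i=14 t=14 v=3: → [14,16),[13,15); WM=10
i=15 t=16 v=5: → [16,18),[15,17); WM=14; [9,11) fires=2 [11,13) fires=2 [12,14) fires=3
i=16 t=18 v=9: → [18,20),[17,19); WM=14

none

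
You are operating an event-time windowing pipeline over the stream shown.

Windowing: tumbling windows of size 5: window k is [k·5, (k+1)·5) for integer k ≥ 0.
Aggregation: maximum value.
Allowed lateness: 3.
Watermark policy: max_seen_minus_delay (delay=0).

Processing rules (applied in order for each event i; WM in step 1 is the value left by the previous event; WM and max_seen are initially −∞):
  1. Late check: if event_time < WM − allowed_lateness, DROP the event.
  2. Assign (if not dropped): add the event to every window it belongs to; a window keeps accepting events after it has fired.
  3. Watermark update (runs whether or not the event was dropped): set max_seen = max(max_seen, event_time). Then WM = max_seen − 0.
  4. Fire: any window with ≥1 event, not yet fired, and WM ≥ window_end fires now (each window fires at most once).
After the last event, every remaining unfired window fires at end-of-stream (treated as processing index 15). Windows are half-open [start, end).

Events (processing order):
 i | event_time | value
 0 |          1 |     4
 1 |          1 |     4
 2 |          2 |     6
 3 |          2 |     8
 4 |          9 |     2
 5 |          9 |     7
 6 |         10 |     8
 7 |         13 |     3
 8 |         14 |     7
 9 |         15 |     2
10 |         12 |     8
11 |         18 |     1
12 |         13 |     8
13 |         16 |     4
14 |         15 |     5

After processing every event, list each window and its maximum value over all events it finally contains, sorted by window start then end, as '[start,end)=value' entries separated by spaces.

i=0 t=1 v=4: → [0,5); WM=1
i=1 t=1 v=4: → [0,5); WM=1
i=2 t=2 v=6: → [0,5); WM=2
i=3 t=2 v=8: → [0,5); WM=2
i=4 t=9 v=2: → [5,10); WM=9; [0,5) fires=8
i=5 t=9 v=7: → [5,10); WM=9
i=6 t=10 v=8: → [10,15); WM=10; [5,10) fires=7
i=7 t=13 v=3: → [10,15); WM=13
i=8 t=14 v=7: → [10,15); WM=14
i=9 t=15 v=2: → [15,20); WM=15; [10,15) fires=8
i=10 t=12 v=8: → [10,15); WM=15
i=11 t=18 v=1: → [15,20); WM=18
i=12 t=13 v=8: DROP (t<18-3); WM=18
i=13 t=16 v=4: → [15,20); WM=18
i=14 t=15 v=5: → [15,20); WM=18

[0,5)=8 [5,10)=7 [10,15)=8 [15,20)=5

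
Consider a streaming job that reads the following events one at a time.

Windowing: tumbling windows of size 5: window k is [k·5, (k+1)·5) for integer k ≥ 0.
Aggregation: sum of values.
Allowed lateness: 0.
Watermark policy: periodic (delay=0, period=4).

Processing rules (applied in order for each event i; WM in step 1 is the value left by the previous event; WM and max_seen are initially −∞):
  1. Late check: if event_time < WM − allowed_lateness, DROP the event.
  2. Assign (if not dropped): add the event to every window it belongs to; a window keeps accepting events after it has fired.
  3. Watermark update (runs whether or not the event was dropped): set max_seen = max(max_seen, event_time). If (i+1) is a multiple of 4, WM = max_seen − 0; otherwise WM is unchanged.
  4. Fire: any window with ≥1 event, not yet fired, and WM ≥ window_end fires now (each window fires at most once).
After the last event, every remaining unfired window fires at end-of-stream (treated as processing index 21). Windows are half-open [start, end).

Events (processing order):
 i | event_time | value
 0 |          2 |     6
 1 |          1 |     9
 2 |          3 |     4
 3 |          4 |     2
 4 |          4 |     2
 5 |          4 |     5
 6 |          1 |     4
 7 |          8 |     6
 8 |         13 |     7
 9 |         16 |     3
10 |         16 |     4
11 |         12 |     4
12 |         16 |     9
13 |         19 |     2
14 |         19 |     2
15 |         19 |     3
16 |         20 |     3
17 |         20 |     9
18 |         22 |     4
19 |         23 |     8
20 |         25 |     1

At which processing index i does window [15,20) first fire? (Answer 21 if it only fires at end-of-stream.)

i=0 t=2 v=6: → [0,5); WM=−∞
i=1 t=1 v=9: → [0,5); WM=−∞
i=2 t=3 v=4: → [0,5); WM=−∞
i=3 t=4 v=2: → [0,5); WM=4
i=4 t=4 v=2: → [0,5); WM=4
i=5 t=4 v=5: → [0,5); WM=4
i=6 t=1 v=4: DROP (t<4-0); WM=4
i=7 t=8 v=6: → [5,10); WM=8; [0,5) fires=28
i=8 t=13 v=7: → [10,15); WM=8
i=9 t=16 v=3: → [15,20); WM=8
i=10 t=16 v=4: → [15,20); WM=8
i=11 t=12 v=4: → [10,15); WM=16; [5,10) fires=6 [10,15) fires=11
i=12 t=16 v=9: → [15,20); WM=16
i=13 t=19 v=2: → [15,20); WM=16
i=14 t=19 v=2: → [15,20); WM=16
i=15 t=19 v=3: → [15,20); WM=19
i=16 t=20 v=3: → [20,25); WM=19
i=17 t=20 v=9: → [20,25); WM=19
i=18 t=22 v=4: → [20,25); WM=19
i=19 t=23 v=8: → [20,25); WM=23; [15,20) fires=23
i=20 t=25 v=1: → [25,30); WM=23

19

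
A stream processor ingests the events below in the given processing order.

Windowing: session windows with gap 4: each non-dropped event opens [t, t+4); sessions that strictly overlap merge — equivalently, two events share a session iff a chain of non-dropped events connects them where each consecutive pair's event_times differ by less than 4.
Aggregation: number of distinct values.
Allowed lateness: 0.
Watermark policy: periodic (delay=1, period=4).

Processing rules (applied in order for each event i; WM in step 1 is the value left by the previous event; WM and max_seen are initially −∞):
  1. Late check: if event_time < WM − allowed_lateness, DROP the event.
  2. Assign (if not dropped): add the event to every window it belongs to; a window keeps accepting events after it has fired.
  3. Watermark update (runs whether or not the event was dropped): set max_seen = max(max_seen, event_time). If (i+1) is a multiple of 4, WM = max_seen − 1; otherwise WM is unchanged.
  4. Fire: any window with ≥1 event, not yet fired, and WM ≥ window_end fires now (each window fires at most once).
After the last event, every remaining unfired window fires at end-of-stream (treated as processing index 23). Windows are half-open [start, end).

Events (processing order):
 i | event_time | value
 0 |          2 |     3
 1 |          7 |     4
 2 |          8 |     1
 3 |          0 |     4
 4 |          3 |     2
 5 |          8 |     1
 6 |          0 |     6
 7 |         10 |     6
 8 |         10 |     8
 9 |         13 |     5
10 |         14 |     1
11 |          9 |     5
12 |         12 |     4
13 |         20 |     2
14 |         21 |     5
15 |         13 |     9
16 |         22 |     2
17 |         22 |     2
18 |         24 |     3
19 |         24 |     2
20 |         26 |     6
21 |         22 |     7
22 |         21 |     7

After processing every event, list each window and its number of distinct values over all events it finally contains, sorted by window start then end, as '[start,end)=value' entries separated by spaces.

[0,6)=2 [7,18)=6 [20,30)=4

i=0 t=2 v=3: → [2,6); WM=−∞
i=1 t=7 v=4: → [7,11); WM=−∞
i=2 t=8 v=1: → [7,12); WM=−∞
i=3 t=0 v=4: → [0,6); WM=7
i=4 t=3 v=2: DROP (t<7-0); WM=7
i=5 t=8 v=1: → [7,12); WM=7
i=6 t=0 v=6: DROP (t<7-0); WM=7
i=7 t=10 v=6: → [7,14); WM=9
i=8 t=10 v=8: → [7,14); WM=9
i=9 t=13 v=5: → [7,17); WM=9
i=10 t=14 v=1: → [7,18); WM=9
i=11 t=9 v=5: → [7,18); WM=13
i=12 t=12 v=4: DROP (t<13-0); WM=13
i=13 t=20 v=2: → [20,24); WM=13
i=14 t=21 v=5: → [20,25); WM=13
i=15 t=13 v=9: → [7,18); WM=20
i=16 t=22 v=2: → [20,26); WM=20
i=17 t=22 v=2: → [20,26); WM=20
i=18 t=24 v=3: → [20,28); WM=20
i=19 t=24 v=2: → [20,28); WM=23
i=20 t=26 v=6: → [20,30); WM=23
i=21 t=22 v=7: DROP (t<23-0); WM=23
i=22 t=21 v=7: DROP (t<23-0); WM=23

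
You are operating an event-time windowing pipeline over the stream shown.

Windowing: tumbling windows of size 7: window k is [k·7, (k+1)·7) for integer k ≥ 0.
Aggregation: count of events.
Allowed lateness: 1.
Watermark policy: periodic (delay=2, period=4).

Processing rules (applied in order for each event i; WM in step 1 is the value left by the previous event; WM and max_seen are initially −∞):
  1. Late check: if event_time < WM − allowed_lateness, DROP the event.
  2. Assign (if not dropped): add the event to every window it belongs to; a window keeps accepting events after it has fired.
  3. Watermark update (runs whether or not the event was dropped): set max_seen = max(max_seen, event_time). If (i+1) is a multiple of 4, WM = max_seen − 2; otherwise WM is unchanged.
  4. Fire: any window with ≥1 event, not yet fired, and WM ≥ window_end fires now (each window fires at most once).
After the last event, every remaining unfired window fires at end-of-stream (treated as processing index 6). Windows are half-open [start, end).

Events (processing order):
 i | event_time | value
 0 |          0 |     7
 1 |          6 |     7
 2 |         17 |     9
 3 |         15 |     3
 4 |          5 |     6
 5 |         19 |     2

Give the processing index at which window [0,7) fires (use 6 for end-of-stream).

3

i=0 t=0 v=7: → [0,7); WM=−∞
i=1 t=6 v=7: → [0,7); WM=−∞
i=2 t=17 v=9: → [14,21); WM=−∞
i=3 t=15 v=3: → [14,21); WM=15; [0,7) fires=2
i=4 t=5 v=6: DROP (t<15-1); WM=15
i=5 t=19 v=2: → [14,21); WM=15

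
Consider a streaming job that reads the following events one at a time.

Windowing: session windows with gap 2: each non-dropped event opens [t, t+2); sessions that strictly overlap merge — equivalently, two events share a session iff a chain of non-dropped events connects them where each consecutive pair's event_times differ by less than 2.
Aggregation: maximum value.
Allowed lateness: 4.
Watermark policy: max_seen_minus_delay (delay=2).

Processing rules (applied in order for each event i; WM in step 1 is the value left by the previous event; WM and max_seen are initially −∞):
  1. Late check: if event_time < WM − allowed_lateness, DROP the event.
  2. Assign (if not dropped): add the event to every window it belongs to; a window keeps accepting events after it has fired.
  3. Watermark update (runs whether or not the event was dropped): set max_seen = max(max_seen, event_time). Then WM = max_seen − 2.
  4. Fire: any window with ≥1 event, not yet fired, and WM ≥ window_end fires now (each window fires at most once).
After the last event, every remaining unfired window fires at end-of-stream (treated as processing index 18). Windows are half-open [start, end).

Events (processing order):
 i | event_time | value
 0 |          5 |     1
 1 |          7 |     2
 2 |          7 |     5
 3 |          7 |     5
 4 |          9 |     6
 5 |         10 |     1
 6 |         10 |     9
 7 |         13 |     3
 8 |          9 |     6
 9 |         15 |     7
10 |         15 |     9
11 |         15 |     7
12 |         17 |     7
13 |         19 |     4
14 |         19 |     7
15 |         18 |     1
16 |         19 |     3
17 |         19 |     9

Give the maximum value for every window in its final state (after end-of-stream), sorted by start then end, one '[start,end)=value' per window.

[5,7)=1 [7,9)=5 [9,12)=9 [13,15)=3 [15,17)=9 [17,21)=9

i=0 t=5 v=1: → [5,7); WM=3
i=1 t=7 v=2: → [7,9); WM=5
i=2 t=7 v=5: → [7,9); WM=5
i=3 t=7 v=5: → [7,9); WM=5
i=4 t=9 v=6: → [9,11); WM=7
i=5 t=10 v=1: → [9,12); WM=8
i=6 t=10 v=9: → [9,12); WM=8
i=7 t=13 v=3: → [13,15); WM=11
i=8 t=9 v=6: → [9,12); WM=11
i=9 t=15 v=7: → [15,17); WM=13
i=10 t=15 v=9: → [15,17); WM=13
i=11 t=15 v=7: → [15,17); WM=13
i=12 t=17 v=7: → [17,19); WM=15
i=13 t=19 v=4: → [19,21); WM=17
i=14 t=19 v=7: → [19,21); WM=17
i=15 t=18 v=1: → [17,21); WM=17
i=16 t=19 v=3: → [17,21); WM=17
i=17 t=19 v=9: → [17,21); WM=17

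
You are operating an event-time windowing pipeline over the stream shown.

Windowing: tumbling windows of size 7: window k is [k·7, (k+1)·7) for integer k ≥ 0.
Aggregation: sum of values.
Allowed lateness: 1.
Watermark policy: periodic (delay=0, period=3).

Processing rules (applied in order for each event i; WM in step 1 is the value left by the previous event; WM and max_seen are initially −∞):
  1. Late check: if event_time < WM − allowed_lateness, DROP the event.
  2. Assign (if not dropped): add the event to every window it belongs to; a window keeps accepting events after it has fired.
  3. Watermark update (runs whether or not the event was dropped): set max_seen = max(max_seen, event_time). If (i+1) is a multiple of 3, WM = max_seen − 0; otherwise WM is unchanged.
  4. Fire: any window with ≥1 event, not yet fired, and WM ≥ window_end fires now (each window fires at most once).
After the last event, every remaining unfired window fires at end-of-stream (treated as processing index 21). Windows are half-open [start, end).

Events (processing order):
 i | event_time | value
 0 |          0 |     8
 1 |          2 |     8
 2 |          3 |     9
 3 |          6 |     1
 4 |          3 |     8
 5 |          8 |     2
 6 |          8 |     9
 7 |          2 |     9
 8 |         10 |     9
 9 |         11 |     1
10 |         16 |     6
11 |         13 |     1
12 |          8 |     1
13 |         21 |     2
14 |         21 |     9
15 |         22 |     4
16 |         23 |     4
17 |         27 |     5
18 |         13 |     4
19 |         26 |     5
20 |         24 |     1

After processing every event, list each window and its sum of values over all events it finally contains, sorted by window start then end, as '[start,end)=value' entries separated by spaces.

i=0 t=0 v=8: → [0,7); WM=−∞
i=1 t=2 v=8: → [0,7); WM=−∞
i=2 t=3 v=9: → [0,7); WM=3
i=3 t=6 v=1: → [0,7); WM=3
i=4 t=3 v=8: → [0,7); WM=3
i=5 t=8 v=2: → [7,14); WM=8; [0,7) fires=34
i=6 t=8 v=9: → [7,14); WM=8
i=7 t=2 v=9: DROP (t<8-1); WM=8
i=8 t=10 v=9: → [7,14); WM=10
i=9 t=11 v=1: → [7,14); WM=10
i=10 t=16 v=6: → [14,21); WM=10
i=11 t=13 v=1: → [7,14); WM=16; [7,14) fires=22
i=12 t=8 v=1: DROP (t<16-1); WM=16
i=13 t=21 v=2: → [21,28); WM=16
i=14 t=21 v=9: → [21,28); WM=21; [14,21) fires=6
i=15 t=22 v=4: → [21,28); WM=21
i=16 t=23 v=4: → [21,28); WM=21
i=17 t=27 v=5: → [21,28); WM=27
i=18 t=13 v=4: DROP (t<27-1); WM=27
i=19 t=26 v=5: → [21,28); WM=27
i=20 t=24 v=1: DROP (t<27-1); WM=27

[0,7)=34 [7,14)=22 [14,21)=6 [21,28)=29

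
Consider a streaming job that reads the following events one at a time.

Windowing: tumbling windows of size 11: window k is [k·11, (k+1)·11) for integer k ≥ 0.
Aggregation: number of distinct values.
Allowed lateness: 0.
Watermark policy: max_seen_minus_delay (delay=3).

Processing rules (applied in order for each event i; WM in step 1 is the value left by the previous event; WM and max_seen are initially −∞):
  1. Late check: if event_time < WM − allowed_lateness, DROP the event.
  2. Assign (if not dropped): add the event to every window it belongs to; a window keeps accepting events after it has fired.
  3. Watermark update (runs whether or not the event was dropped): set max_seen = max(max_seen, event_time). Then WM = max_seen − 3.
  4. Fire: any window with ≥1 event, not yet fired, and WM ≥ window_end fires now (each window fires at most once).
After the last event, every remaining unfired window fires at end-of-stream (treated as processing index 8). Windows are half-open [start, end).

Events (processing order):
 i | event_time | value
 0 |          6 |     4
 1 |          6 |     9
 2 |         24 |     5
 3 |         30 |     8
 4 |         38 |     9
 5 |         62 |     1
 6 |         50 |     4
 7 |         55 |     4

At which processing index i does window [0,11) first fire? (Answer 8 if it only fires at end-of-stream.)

2

i=0 t=6 v=4: → [0,11); WM=3
i=1 t=6 v=9: → [0,11); WM=3
i=2 t=24 v=5: → [22,33); WM=21; [0,11) fires=2
i=3 t=30 v=8: → [22,33); WM=27
i=4 t=38 v=9: → [33,44); WM=35; [22,33) fires=2
i=5 t=62 v=1: → [55,66); WM=59; [33,44) fires=1
i=6 t=50 v=4: DROP (t<59-0); WM=59
i=7 t=55 v=4: DROP (t<59-0); WM=59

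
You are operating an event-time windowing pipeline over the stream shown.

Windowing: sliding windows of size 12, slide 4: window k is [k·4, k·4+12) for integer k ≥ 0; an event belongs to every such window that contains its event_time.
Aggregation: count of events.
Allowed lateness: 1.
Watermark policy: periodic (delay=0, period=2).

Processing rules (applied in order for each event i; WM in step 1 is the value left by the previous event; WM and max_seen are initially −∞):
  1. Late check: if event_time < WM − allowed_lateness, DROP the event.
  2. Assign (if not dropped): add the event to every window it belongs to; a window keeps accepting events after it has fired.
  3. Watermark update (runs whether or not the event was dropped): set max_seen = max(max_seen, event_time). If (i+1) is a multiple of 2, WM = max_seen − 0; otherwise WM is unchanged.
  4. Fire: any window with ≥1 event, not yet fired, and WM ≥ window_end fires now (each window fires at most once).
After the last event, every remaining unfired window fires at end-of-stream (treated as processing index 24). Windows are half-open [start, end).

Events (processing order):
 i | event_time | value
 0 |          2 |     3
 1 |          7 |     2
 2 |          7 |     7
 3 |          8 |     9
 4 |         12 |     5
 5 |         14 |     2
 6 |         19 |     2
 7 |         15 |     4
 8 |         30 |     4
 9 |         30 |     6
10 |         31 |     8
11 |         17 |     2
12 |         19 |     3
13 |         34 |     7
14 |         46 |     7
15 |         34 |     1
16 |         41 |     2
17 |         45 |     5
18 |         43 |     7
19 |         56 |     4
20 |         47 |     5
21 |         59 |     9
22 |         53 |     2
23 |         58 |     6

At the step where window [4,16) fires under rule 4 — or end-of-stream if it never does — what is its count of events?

6

i=0 t=2 v=3: → [0,12); WM=−∞
i=1 t=7 v=2: → [4,16),[0,12); WM=7
i=2 t=7 v=7: → [4,16),[0,12); WM=7
i=3 t=8 v=9: → [8,20),[4,16),[0,12); WM=8
i=4 t=12 v=5: → [12,24),[8,20),[4,16); WM=8
i=5 t=14 v=2: → [12,24),[8,20),[4,16); WM=14; [0,12) fires=4
i=6 t=19 v=2: → [16,28),[12,24),[8,20); WM=14
i=7 t=15 v=4: → [12,24),[8,20),[4,16); WM=19; [4,16) fires=6
i=8 t=30 v=4: → [28,40),[24,36),[20,32); WM=19
i=9 t=30 v=6: → [28,40),[24,36),[20,32); WM=30; [8,20) fires=5 [12,24) fires=4 [16,28) fires=1
i=10 t=31 v=8: → [28,40),[24,36),[20,32); WM=30
i=11 t=17 v=2: DROP (t<30-1); WM=31
i=12 t=19 v=3: DROP (t<31-1); WM=31
i=13 t=34 v=7: → [32,44),[28,40),[24,36); WM=34; [20,32) fires=3
i=14 t=46 v=7: → [44,56),[40,52),[36,48); WM=34
i=15 t=34 v=1: → [32,44),[28,40),[24,36); WM=46; [24,36) fires=5 [28,40) fires=5 [32,44) fires=2
i=16 t=41 v=2: DROP (t<46-1); WM=46
i=17 t=45 v=5: → [44,56),[40,52),[36,48); WM=46
i=18 t=43 v=7: DROP (t<46-1); WM=46
i=19 t=56 v=4: → [56,68),[52,64),[48,60); WM=56; [36,48) fires=2 [40,52) fires=2 [44,56) fires=2
i=20 t=47 v=5: DROP (t<56-1); WM=56
i=21 t=59 v=9: → [56,68),[52,64),[48,60); WM=59
i=22 t=53 v=2: DROP (t<59-1); WM=59
i=23 t=58 v=6: → [56,68),[52,64),[48,60); WM=59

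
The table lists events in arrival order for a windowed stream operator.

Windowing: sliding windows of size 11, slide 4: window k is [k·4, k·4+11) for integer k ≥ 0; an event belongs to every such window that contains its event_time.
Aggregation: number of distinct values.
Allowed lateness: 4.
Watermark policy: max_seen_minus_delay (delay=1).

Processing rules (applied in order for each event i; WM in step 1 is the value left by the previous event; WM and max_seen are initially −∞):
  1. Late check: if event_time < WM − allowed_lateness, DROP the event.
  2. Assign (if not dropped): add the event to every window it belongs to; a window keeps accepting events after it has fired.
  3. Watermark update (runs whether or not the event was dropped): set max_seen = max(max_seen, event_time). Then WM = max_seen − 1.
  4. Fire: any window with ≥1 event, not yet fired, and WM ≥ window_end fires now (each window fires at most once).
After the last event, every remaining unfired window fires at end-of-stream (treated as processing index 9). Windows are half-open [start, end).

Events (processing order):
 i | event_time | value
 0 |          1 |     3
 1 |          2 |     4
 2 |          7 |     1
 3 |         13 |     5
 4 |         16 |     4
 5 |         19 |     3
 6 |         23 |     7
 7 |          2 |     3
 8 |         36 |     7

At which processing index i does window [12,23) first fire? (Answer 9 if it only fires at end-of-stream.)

8

i=0 t=1 v=3: → [0,11); WM=0
i=1 t=2 v=4: → [0,11); WM=1
i=2 t=7 v=1: → [4,15),[0,11); WM=6
i=3 t=13 v=5: → [12,23),[8,19),[4,15); WM=12; [0,11) fires=3
i=4 t=16 v=4: → [16,27),[12,23),[8,19); WM=15; [4,15) fires=2
i=5 t=19 v=3: → [16,27),[12,23); WM=18
i=6 t=23 v=7: → [20,31),[16,27); WM=22; [8,19) fires=2
i=7 t=2 v=3: DROP (t<22-4); WM=22
i=8 t=36 v=7: → [36,47),[32,43),[28,39); WM=35; [12,23) fires=3 [16,27) fires=3 [20,31) fires=1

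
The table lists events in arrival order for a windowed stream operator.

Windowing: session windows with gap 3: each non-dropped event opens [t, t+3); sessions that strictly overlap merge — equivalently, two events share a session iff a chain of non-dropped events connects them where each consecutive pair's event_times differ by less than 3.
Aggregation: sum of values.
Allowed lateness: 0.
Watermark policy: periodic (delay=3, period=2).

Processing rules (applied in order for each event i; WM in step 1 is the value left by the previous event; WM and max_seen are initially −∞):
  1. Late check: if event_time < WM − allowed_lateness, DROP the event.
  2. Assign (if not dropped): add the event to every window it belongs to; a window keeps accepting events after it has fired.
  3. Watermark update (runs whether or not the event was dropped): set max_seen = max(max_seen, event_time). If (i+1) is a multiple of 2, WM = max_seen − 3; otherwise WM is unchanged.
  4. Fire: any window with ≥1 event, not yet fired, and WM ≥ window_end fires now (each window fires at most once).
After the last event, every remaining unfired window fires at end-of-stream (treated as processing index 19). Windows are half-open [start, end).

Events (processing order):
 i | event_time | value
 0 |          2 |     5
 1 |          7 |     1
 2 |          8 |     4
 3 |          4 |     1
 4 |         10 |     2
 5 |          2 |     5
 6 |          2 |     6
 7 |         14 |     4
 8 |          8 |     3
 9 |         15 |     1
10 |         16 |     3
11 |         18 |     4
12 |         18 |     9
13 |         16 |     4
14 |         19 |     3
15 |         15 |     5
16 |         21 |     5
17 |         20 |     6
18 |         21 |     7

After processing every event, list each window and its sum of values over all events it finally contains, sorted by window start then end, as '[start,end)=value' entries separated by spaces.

[2,7)=6 [7,13)=7 [14,24)=51

i=0 t=2 v=5: → [2,5); WM=−∞
i=1 t=7 v=1: → [7,10); WM=4
i=2 t=8 v=4: → [7,11); WM=4
i=3 t=4 v=1: → [2,7); WM=5
i=4 t=10 v=2: → [7,13); WM=5
i=5 t=2 v=5: DROP (t<5-0); WM=7
i=6 t=2 v=6: DROP (t<7-0); WM=7
i=7 t=14 v=4: → [14,17); WM=11
i=8 t=8 v=3: DROP (t<11-0); WM=11
i=9 t=15 v=1: → [14,18); WM=12
i=10 t=16 v=3: → [14,19); WM=12
i=11 t=18 v=4: → [14,21); WM=15
i=12 t=18 v=9: → [14,21); WM=15
i=13 t=16 v=4: → [14,21); WM=15
i=14 t=19 v=3: → [14,22); WM=15
i=15 t=15 v=5: → [14,22); WM=16
i=16 t=21 v=5: → [14,24); WM=16
i=17 t=20 v=6: → [14,24); WM=18
i=18 t=21 v=7: → [14,24); WM=18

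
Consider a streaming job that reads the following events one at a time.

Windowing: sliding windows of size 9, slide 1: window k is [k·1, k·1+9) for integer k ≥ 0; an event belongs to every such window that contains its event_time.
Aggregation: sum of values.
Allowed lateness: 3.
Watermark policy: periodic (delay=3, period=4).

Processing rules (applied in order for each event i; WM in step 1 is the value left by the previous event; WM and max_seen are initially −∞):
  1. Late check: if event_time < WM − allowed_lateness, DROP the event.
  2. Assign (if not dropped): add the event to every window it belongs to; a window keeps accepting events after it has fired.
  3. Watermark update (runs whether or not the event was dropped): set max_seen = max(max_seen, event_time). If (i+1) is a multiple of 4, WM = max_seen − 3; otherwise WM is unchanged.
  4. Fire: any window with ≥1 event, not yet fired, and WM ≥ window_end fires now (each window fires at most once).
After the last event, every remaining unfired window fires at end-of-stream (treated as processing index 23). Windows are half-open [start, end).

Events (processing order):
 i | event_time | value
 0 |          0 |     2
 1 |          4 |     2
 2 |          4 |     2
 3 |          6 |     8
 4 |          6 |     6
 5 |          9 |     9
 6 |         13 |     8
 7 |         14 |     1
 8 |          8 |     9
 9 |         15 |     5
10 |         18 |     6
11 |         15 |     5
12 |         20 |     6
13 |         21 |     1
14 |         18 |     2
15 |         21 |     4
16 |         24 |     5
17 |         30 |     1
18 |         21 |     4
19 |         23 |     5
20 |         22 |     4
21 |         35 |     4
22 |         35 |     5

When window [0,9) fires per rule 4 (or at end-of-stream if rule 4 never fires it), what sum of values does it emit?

20

i=0 t=0 v=2: → [0,9); WM=−∞
i=1 t=4 v=2: → [4,13),[3,12),[2,11),[1,10),[0,9); WM=−∞
i=2 t=4 v=2: → [4,13),[3,12),[2,11),[1,10),[0,9); WM=−∞
i=3 t=6 v=8: → [6,15),[5,14),[4,13),[3,12),[2,11),[1,10),[0,9); WM=3
i=4 t=6 v=6: → [6,15),[5,14),[4,13),[3,12),[2,11),[1,10),[0,9); WM=3
i=5 t=9 v=9: → [9,18),[8,17),[7,16),[6,15),[5,14),[4,13),[3,12),[2,11),[1,10); WM=3
i=6 t=13 v=8: → [13,22),[12,21),[11,20),[10,19),[9,18),[8,17),[7,16),[6,15),[5,14); WM=3
i=7 t=14 v=1: → [14,23),[13,22),[12,21),[11,20),[10,19),[9,18),[8,17),[7,16),[6,15); WM=11; [0,9) fires=20 [1,10) fires=27 [2,11) fires=27
i=8 t=8 v=9: → [8,17),[7,16),[6,15),[5,14),[4,13),[3,12),[2,11),[1,10),[0,9); WM=11
i=9 t=15 v=5: → [15,24),[14,23),[13,22),[12,21),[11,20),[10,19),[9,18),[8,17),[7,16); WM=11
i=10 t=18 v=6: → [18,27),[17,26),[16,25),[15,24),[14,23),[13,22),[12,21),[11,20),[10,19); WM=11
i=11 t=15 v=5: → [15,24),[14,23),[13,22),[12,21),[11,20),[10,19),[9,18),[8,17),[7,16); WM=15; [3,12) fires=36 [4,13) fires=36 [5,14) fires=40 [6,15) fires=41
i=12 t=20 v=6: → [20,29),[19,28),[18,27),[17,26),[16,25),[15,24),[14,23),[13,22),[12,21); WM=15
i=13 t=21 v=1: → [21,30),[20,29),[19,28),[18,27),[17,26),[16,25),[15,24),[14,23),[13,22); WM=15
i=14 t=18 v=2: → [18,27),[17,26),[16,25),[15,24),[14,23),[13,22),[12,21),[11,20),[10,19); WM=15
i=15 t=21 v=4: → [21,30),[20,29),[19,28),[18,27),[17,26),[16,25),[15,24),[14,23),[13,22); WM=18; [7,16) fires=37 [8,17) fires=37 [9,18) fires=28
i=16 t=24 v=5: → [24,33),[23,32),[22,31),[21,30),[20,29),[19,28),[18,27),[17,26),[16,25); WM=18
i=17 t=30 v=1: → [30,39),[29,38),[28,37),[27,36),[26,35),[25,34),[24,33),[23,32),[22,31); WM=18
i=18 t=21 v=4: → [21,30),[20,29),[19,28),[18,27),[17,26),[16,25),[15,24),[14,23),[13,22); WM=18
i=19 t=23 v=5: → [23,32),[22,31),[21,30),[20,29),[19,28),[18,27),[17,26),[16,25),[15,24); WM=27; [10,19) fires=27 [11,20) fires=27 [12,21) fires=33 [13,22) fires=42 [14,23) fires=34 [15,24) fires=38 [16,25) fires=33 [17,26) fires=33 [18,27) fires=33
i=20 t=22 v=4: DROP (t<27-3); WM=27
i=21 t=35 v=4: → [35,44),[34,43),[33,42),[32,41),[31,40),[30,39),[29,38),[28,37),[27,36); WM=27
i=22 t=35 v=5: → [35,44),[34,43),[33,42),[32,41),[31,40),[30,39),[29,38),[28,37),[27,36); WM=27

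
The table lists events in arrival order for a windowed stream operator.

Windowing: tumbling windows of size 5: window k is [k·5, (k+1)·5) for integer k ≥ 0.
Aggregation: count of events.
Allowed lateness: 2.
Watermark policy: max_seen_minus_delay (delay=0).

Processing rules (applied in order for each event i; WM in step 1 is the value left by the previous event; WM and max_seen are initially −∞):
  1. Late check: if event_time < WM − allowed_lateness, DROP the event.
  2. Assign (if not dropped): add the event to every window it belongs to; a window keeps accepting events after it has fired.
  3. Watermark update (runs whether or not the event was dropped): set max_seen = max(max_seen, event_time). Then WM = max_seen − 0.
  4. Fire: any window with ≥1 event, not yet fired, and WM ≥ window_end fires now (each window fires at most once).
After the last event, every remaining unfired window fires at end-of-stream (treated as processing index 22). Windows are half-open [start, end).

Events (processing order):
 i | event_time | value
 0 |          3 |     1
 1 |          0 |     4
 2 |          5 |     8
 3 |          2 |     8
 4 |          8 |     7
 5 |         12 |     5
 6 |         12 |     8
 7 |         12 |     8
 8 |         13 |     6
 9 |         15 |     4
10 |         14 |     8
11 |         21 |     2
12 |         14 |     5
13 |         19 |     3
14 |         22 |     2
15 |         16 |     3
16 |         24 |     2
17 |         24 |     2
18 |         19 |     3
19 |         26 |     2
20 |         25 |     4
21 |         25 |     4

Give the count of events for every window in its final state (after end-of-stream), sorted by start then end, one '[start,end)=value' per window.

i=0 t=3 v=1: → [0,5); WM=3
i=1 t=0 v=4: DROP (t<3-2); WM=3
i=2 t=5 v=8: → [5,10); WM=5; [0,5) fires=1
i=3 t=2 v=8: DROP (t<5-2); WM=5
i=4 t=8 v=7: → [5,10); WM=8
i=5 t=12 v=5: → [10,15); WM=12; [5,10) fires=2
i=6 t=12 v=8: → [10,15); WM=12
i=7 t=12 v=8: → [10,15); WM=12
i=8 t=13 v=6: → [10,15); WM=13
i=9 t=15 v=4: → [15,20); WM=15; [10,15) fires=4
i=10 t=14 v=8: → [10,15); WM=15
i=11 t=21 v=2: → [20,25); WM=21; [15,20) fires=1
i=12 t=14 v=5: DROP (t<21-2); WM=21
i=13 t=19 v=3: → [15,20); WM=21
i=14 t=22 v=2: → [20,25); WM=22
i=15 t=16 v=3: DROP (t<22-2); WM=22
i=16 t=24 v=2: → [20,25); WM=24
i=17 t=24 v=2: → [20,25); WM=24
i=18 t=19 v=3: DROP (t<24-2); WM=24
i=19 t=26 v=2: → [25,30); WM=26; [20,25) fires=4
i=20 t=25 v=4: → [25,30); WM=26
i=21 t=25 v=4: → [25,30); WM=26

[0,5)=1 [5,10)=2 [10,15)=5 [15,20)=2 [20,25)=4 [25,30)=3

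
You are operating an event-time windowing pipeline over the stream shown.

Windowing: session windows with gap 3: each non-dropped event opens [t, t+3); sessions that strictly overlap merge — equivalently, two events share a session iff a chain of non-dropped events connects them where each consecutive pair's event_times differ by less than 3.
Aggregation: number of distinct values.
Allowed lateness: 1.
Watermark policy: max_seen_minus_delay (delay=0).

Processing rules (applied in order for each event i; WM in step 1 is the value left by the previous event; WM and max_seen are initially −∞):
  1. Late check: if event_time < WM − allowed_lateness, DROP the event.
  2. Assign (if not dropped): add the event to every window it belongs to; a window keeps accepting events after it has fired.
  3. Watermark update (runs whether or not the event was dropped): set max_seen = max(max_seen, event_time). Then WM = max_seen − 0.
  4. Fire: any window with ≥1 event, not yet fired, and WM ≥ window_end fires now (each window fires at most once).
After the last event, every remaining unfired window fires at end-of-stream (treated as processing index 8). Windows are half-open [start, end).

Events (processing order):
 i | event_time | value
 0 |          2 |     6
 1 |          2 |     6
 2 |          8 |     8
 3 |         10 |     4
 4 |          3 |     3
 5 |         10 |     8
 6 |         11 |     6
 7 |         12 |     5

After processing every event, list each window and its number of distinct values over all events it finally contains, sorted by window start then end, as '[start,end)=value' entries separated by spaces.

[2,5)=1 [8,15)=4

i=0 t=2 v=6: → [2,5); WM=2
i=1 t=2 v=6: → [2,5); WM=2
i=2 t=8 v=8: → [8,11); WM=8
i=3 t=10 v=4: → [8,13); WM=10
i=4 t=3 v=3: DROP (t<10-1); WM=10
i=5 t=10 v=8: → [8,13); WM=10
i=6 t=11 v=6: → [8,14); WM=11
i=7 t=12 v=5: → [8,15); WM=12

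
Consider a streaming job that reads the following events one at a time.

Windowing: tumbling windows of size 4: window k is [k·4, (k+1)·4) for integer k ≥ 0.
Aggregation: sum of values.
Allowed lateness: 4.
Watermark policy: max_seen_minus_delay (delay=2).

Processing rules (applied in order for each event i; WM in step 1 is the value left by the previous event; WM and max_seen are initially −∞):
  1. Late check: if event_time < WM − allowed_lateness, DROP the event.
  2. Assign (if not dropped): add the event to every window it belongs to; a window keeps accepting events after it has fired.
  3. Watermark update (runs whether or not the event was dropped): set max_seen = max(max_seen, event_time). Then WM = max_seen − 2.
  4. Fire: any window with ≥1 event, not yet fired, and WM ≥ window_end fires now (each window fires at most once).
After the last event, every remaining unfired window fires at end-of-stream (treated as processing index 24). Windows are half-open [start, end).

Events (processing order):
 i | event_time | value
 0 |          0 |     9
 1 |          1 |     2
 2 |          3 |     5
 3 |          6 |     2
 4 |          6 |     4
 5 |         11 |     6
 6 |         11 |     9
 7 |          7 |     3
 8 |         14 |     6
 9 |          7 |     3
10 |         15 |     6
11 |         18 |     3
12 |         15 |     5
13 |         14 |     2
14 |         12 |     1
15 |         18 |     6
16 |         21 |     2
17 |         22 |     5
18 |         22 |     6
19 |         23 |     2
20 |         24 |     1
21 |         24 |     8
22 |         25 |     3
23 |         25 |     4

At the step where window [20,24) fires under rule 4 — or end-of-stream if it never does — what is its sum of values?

15

i=0 t=0 v=9: → [0,4); WM=-2
i=1 t=1 v=2: → [0,4); WM=-1
i=2 t=3 v=5: → [0,4); WM=1
i=3 t=6 v=2: → [4,8); WM=4; [0,4) fires=16
i=4 t=6 v=4: → [4,8); WM=4
i=5 t=11 v=6: → [8,12); WM=9; [4,8) fires=6
i=6 t=11 v=9: → [8,12); WM=9
i=7 t=7 v=3: → [4,8); WM=9
i=8 t=14 v=6: → [12,16); WM=12; [8,12) fires=15
i=9 t=7 v=3: DROP (t<12-4); WM=12
i=10 t=15 v=6: → [12,16); WM=13
i=11 t=18 v=3: → [16,20); WM=16; [12,16) fires=12
i=12 t=15 v=5: → [12,16); WM=16
i=13 t=14 v=2: → [12,16); WM=16
i=14 t=12 v=1: → [12,16); WM=16
i=15 t=18 v=6: → [16,20); WM=16
i=16 t=21 v=2: → [20,24); WM=19
i=17 t=22 v=5: → [20,24); WM=20; [16,20) fires=9
i=18 t=22 v=6: → [20,24); WM=20
i=19 t=23 v=2: → [20,24); WM=21
i=20 t=24 v=1: → [24,28); WM=22
i=21 t=24 v=8: → [24,28); WM=22
i=22 t=25 v=3: → [24,28); WM=23
i=23 t=25 v=4: → [24,28); WM=23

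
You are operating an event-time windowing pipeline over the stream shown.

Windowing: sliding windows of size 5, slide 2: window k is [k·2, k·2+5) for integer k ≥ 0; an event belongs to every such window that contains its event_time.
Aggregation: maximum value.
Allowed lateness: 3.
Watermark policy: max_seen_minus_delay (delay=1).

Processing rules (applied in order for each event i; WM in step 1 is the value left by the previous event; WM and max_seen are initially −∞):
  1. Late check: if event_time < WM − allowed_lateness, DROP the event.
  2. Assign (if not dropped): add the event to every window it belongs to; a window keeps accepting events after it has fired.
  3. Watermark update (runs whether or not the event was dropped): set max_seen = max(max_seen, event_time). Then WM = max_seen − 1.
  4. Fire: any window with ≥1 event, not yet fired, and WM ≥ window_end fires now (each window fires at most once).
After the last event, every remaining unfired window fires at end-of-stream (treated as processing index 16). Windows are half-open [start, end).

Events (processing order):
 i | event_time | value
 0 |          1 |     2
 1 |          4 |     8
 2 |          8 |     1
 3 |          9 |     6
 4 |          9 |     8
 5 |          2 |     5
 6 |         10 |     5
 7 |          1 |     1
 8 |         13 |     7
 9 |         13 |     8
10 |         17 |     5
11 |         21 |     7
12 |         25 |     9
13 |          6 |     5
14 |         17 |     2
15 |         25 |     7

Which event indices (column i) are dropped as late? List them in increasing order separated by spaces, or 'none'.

5 7 13 14

i=0 t=1 v=2: → [0,5); WM=0
i=1 t=4 v=8: → [4,9),[2,7),[0,5); WM=3
i=2 t=8 v=1: → [8,13),[6,11),[4,9); WM=7; [0,5) fires=8 [2,7) fires=8
i=3 t=9 v=6: → [8,13),[6,11); WM=8
i=4 t=9 v=8: → [8,13),[6,11); WM=8
i=5 t=2 v=5: DROP (t<8-3); WM=8
i=6 t=10 v=5: → [10,15),[8,13),[6,11); WM=9; [4,9) fires=8
i=7 t=1 v=1: DROP (t<9-3); WM=9
i=8 t=13 v=7: → [12,17),[10,15); WM=12; [6,11) fires=8
i=9 t=13 v=8: → [12,17),[10,15); WM=12
i=10 t=17 v=5: → [16,21),[14,19); WM=16; [8,13) fires=8 [10,15) fires=8
i=11 t=21 v=7: → [20,25),[18,23); WM=20; [12,17) fires=8 [14,19) fires=5
i=12 t=25 v=9: → [24,29),[22,27); WM=24; [16,21) fires=5 [18,23) fires=7
i=13 t=6 v=5: DROP (t<24-3); WM=24
i=14 t=17 v=2: DROP (t<24-3); WM=24
i=15 t=25 v=7: → [24,29),[22,27); WM=24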